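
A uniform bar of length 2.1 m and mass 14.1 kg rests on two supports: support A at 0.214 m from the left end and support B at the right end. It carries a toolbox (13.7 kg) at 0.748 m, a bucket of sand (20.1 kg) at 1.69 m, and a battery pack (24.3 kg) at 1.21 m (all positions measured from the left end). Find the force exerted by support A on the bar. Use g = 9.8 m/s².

Taking torques about support B:
Beam weight: 14.1 × 9.8 = 138.2 N down at 1.05 m → arm 1.05 m, τ = 138.2 × 1.05 = 145.1 N·m counterclockwise.
Toolbox: 13.7 × 9.8 = 134.3 N down at 0.748 m → arm 1.352 m, τ = 134.3 × 1.352 = 181.6 N·m counterclockwise.
Bucket of sand: 20.1 × 9.8 = 197 N down at 1.69 m → arm 0.41 m, τ = 197 × 0.41 = 80.77 N·m counterclockwise.
Battery pack: 24.3 × 9.8 = 238.1 N down at 1.21 m → arm 0.89 m, τ = 238.1 × 0.89 = 211.9 N·m counterclockwise.
Net load moment about support B = 619.4 N·m counterclockwise.
Reaction R at support A is upward at 0.214 m, arm 1.886 m → moment R × 1.886 clockwise.
Στ = 0 ⇒ R × 1.886 = 619.4 ⇒ R = 328 N.

R_A ≈ 328 N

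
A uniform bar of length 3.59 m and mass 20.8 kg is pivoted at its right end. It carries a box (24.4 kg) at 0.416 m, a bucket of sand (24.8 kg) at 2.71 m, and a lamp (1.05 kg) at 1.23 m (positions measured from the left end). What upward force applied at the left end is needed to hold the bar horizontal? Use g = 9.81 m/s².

Taking torques about the right end:
Beam weight: 20.8 × 9.81 = 204 N down at 1.795 m → arm 1.795 m, τ = 204 × 1.795 = 366.2 N·m counterclockwise.
Box: 24.4 × 9.81 = 239.4 N down at 0.416 m → arm 3.174 m, τ = 239.4 × 3.174 = 759.9 N·m counterclockwise.
Bucket of sand: 24.8 × 9.81 = 243.3 N down at 2.71 m → arm 0.88 m, τ = 243.3 × 0.88 = 214.1 N·m counterclockwise.
Lamp: 1.05 × 9.81 = 10.3 N down at 1.23 m → arm 2.36 m, τ = 10.3 × 2.36 = 24.31 N·m counterclockwise.
Net moment of the loads = 1365 N·m counterclockwise.
The upward force F acts at the left end, arm 3.59 m, giving F × 3.59 clockwise.
Balancing moments: F × 3.59 = 1365, giving F = 1365 / 3.59 = 380 N.

F ≈ 380 N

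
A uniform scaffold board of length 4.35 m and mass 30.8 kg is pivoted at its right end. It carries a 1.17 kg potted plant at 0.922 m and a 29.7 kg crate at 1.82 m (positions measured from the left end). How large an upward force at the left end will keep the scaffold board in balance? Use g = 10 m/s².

F ≈ 336 N

Choose the right end as the axis so the unknown pivot reaction has zero arm there.
Beam weight: 30.8 × 10 = 308 N down at 2.175 m → arm 2.175 m, τ = 308 × 2.175 = 669.9 N·m counterclockwise.
Potted plant: 1.17 × 10 = 11.7 N down at 0.922 m → arm 3.428 m, τ = 11.7 × 3.428 = 40.11 N·m counterclockwise.
Crate: 29.7 × 10 = 297 N down at 1.82 m → arm 2.53 m, τ = 297 × 2.53 = 751.4 N·m counterclockwise.
Net moment of the loads = 1461 N·m counterclockwise.
The upward force F acts at the left end, arm 4.35 m, giving F × 4.35 clockwise.
Setting net torque to zero: F × 4.35 = 1461 → F = 1461 / 4.35 = 336 N.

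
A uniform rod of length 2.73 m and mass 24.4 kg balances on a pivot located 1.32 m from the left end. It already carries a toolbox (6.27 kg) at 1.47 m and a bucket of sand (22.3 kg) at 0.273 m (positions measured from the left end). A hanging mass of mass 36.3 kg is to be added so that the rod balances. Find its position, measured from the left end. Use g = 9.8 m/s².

x ≈ 1.91 m from the left end

Take moments about the pivot (at 1.32 m from the left end).
Beam weight: 24.4 × 9.8 = 239.1 N down at 1.365 m → arm 0.045 m, τ = 239.1 × 0.045 = 10.76 N·m clockwise.
Toolbox: 6.27 × 9.8 = 61.45 N down at 1.47 m → arm 0.15 m, τ = 61.45 × 0.15 = 9.217 N·m clockwise.
Bucket of sand: 22.3 × 9.8 = 218.5 N down at 0.273 m → arm 1.047 m, τ = 218.5 × 1.047 = 228.8 N·m counterclockwise.
Net moment of existing loads = 208.8 N·m counterclockwise.
The hanging mass weighs 36.3 × 9.8 = 355.7 N and must supply an equal clockwise moment, so its lever arm about the pivot is 208.8 / 355.7 = 0.587 m.
That puts it at 1.32 + 0.587 = 1.91 m from the left end.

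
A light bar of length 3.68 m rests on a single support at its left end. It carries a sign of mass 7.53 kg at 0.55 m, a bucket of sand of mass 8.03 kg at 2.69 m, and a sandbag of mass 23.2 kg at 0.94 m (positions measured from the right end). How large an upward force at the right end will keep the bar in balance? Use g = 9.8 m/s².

Taking torques about the left end:
Sign: 7.53 × 9.8 = 73.79 N down at 0.55 m → arm 3.13 m, τ = 73.79 × 3.13 = 231 N·m clockwise.
Bucket of sand: 8.03 × 9.8 = 78.69 N down at 2.69 m → arm 0.99 m, τ = 78.69 × 0.99 = 77.9 N·m clockwise.
Sandbag: 23.2 × 9.8 = 227.4 N down at 0.94 m → arm 2.74 m, τ = 227.4 × 2.74 = 623.1 N·m clockwise.
Net moment of the loads = 932 N·m clockwise.
The upward force F acts at the right end, arm 3.68 m, giving F × 3.68 counterclockwise.
For rotational equilibrium, F × 3.68 = 932, so F = 932 / 3.68 = 253 N.

F ≈ 253 N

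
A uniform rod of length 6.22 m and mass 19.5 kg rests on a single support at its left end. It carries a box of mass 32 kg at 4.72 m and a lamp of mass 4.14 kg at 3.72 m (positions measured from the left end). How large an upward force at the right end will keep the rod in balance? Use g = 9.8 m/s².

Take moments about the left end.
Beam weight: 19.5 × 9.8 = 191.1 N down at 3.11 m → arm 3.11 m, τ = 191.1 × 3.11 = 594.3 N·m clockwise.
Box: 32 × 9.8 = 313.6 N down at 4.72 m → arm 4.72 m, τ = 313.6 × 4.72 = 1480 N·m clockwise.
Lamp: 4.14 × 9.8 = 40.57 N down at 3.72 m → arm 3.72 m, τ = 40.57 × 3.72 = 150.9 N·m clockwise.
Net moment of the loads = 2225 N·m clockwise.
The upward force F acts at the right end, arm 6.22 m, giving F × 6.22 counterclockwise.
Balancing moments: F × 6.22 = 2225, giving F = 2225 / 6.22 = 358 N.

F ≈ 358 N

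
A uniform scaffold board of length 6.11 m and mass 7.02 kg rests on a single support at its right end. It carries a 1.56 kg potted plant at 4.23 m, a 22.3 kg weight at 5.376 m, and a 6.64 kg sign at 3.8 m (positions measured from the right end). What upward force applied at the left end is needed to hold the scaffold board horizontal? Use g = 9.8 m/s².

F ≈ 278 N

Sum moments about the right end (the unknown pivot reaction has zero arm there).
Beam weight: 7.02 × 9.8 = 68.8 N down at 3.055 m → arm 3.055 m, τ = 68.8 × 3.055 = 210.2 N·m counterclockwise.
Potted plant: 1.56 × 9.8 = 15.29 N down at 4.23 m → arm 4.23 m, τ = 15.29 × 4.23 = 64.68 N·m counterclockwise.
Weight: 22.3 × 9.8 = 218.5 N down at 5.376 m → arm 5.376 m, τ = 218.5 × 5.376 = 1175 N·m counterclockwise.
Sign: 6.64 × 9.8 = 65.07 N down at 3.8 m → arm 3.8 m, τ = 65.07 × 3.8 = 247.3 N·m counterclockwise.
Net moment of the loads = 1697 N·m counterclockwise.
The upward force F acts at the left end, arm 6.11 m, giving F × 6.11 clockwise.
For rotational equilibrium, F × 6.11 = 1697, so F = 1697 / 6.11 = 278 N.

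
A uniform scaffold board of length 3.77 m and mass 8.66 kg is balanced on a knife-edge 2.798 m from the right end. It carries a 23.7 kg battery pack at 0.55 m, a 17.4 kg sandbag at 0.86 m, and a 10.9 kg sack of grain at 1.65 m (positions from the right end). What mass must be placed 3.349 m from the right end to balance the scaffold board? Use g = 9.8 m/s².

Sum moments about the knife-edge (at 2.798 m from the right end) (the support reaction has zero arm there).
Beam weight: 8.66 × 9.8 = 84.87 N down at 1.885 m → arm 0.913 m, τ = 84.87 × 0.913 = 77.49 N·m clockwise.
Battery pack: 23.7 × 9.8 = 232.3 N down at 0.55 m → arm 2.248 m, τ = 232.3 × 2.248 = 522.2 N·m clockwise.
Sandbag: 17.4 × 9.8 = 170.5 N down at 0.86 m → arm 1.938 m, τ = 170.5 × 1.938 = 330.4 N·m clockwise.
Sack of grain: 10.9 × 9.8 = 106.8 N down at 1.65 m → arm 1.148 m, τ = 106.8 × 1.148 = 122.6 N·m clockwise.
Net moment of known loads = 1053 N·m clockwise.
An unknown mass m at 3.349 m has arm 0.551 m; its moment is m·g·0.551 counterclockwise.
Setting net torque to zero: m × 9.8 × 0.551 = 1053 → m = 1053 / (9.8 × 0.551) = 195 kg.

m ≈ 195 kg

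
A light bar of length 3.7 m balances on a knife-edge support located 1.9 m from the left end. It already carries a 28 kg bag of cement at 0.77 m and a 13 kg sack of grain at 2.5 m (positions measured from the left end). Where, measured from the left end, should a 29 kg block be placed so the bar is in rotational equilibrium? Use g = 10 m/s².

x ≈ 2.72 m from the left end

About the knife-edge support (at 1.9 m from the left end):
Bag of cement: 28 × 10 = 280 N down at 0.77 m → arm 1.13 m, τ = 280 × 1.13 = 316.4 N·m counterclockwise.
Sack of grain: 13 × 10 = 130 N down at 2.5 m → arm 0.6 m, τ = 130 × 0.6 = 78 N·m clockwise.
Net moment of existing loads = 238.4 N·m counterclockwise.
The block weighs 29 × 10 = 290 N and must supply an equal clockwise moment, so its lever arm about the knife-edge support is 238.4 / 290 = 0.822 m.
That puts it at 1.9 + 0.822 = 2.72 m from the left end.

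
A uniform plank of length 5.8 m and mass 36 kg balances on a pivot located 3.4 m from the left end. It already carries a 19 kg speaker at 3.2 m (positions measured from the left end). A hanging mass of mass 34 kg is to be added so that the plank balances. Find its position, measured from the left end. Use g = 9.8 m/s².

x ≈ 4.04 m from the left end

Sum moments about the pivot (at 3.4 m from the left end) (the support reaction has zero arm there).
Beam weight: 36 × 9.8 = 352.8 N down at 2.9 m → arm 0.5 m, τ = 352.8 × 0.5 = 176.4 N·m counterclockwise.
Speaker: 19 × 9.8 = 186.2 N down at 3.2 m → arm 0.2 m, τ = 186.2 × 0.2 = 37.24 N·m counterclockwise.
Net moment of existing loads = 213.6 N·m counterclockwise.
The hanging mass weighs 34 × 9.8 = 333.2 N and must supply an equal clockwise moment, so its lever arm about the pivot is 213.6 / 333.2 = 0.641 m.
That puts it at 3.4 + 0.641 = 4.04 m from the left end.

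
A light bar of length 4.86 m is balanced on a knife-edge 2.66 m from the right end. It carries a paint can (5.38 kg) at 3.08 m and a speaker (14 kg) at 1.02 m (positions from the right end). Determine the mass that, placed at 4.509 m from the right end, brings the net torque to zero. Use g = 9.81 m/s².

Take moments about the knife-edge (at 2.66 m from the right end).
Paint can: 5.38 × 9.81 = 52.78 N down at 3.08 m → arm 0.42 m, τ = 52.78 × 0.42 = 22.17 N·m counterclockwise.
Speaker: 14 × 9.81 = 137.3 N down at 1.02 m → arm 1.64 m, τ = 137.3 × 1.64 = 225.2 N·m clockwise.
Net moment of known loads = 203 N·m clockwise.
An unknown mass m at 4.509 m has arm 1.849 m; its moment is m·g·1.849 counterclockwise.
Setting net torque to zero: m × 9.81 × 1.849 = 203 → m = 203 / (9.81 × 1.849) = 11.2 kg.

m ≈ 11.2 kg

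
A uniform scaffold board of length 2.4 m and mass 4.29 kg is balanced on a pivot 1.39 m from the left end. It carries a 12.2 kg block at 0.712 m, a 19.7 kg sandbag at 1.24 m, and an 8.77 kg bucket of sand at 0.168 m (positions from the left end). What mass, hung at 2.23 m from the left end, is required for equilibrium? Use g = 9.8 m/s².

m ≈ 27.1 kg

Take moments about the pivot (at 1.39 m from the left end).
Beam weight: 4.29 × 9.8 = 42.04 N down at 1.2 m → arm 0.19 m, τ = 42.04 × 0.19 = 7.988 N·m counterclockwise.
Block: 12.2 × 9.8 = 119.6 N down at 0.712 m → arm 0.678 m, τ = 119.6 × 0.678 = 81.09 N·m counterclockwise.
Sandbag: 19.7 × 9.8 = 193.1 N down at 1.24 m → arm 0.15 m, τ = 193.1 × 0.15 = 28.96 N·m counterclockwise.
Bucket of sand: 8.77 × 9.8 = 85.95 N down at 0.168 m → arm 1.222 m, τ = 85.95 × 1.222 = 105 N·m counterclockwise.
Net moment of known loads = 223 N·m counterclockwise.
An unknown mass m at 2.23 m has arm 0.84 m; its moment is m·g·0.84 clockwise.
Balancing moments: m × 9.8 × 0.84 = 223, giving m = 223 / (9.8 × 0.84) = 27.1 kg.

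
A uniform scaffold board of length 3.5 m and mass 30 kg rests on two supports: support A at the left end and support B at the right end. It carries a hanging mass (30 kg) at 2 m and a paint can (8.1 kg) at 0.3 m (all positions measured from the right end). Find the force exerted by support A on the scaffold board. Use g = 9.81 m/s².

Choose support B as the axis so its reaction then has zero moment arm.
Beam weight: 30 × 9.81 = 294.3 N down at 1.75 m → arm 1.75 m, τ = 294.3 × 1.75 = 515 N·m counterclockwise.
Hanging mass: 30 × 9.81 = 294.3 N down at 2 m → arm 2 m, τ = 294.3 × 2 = 588.6 N·m counterclockwise.
Paint can: 8.1 × 9.81 = 79.46 N down at 0.3 m → arm 0.3 m, τ = 79.46 × 0.3 = 23.84 N·m counterclockwise.
Net load moment about support B = 1127 N·m counterclockwise.
Reaction R at support A is upward at 3.5 m, arm 3.5 m → moment R × 3.5 clockwise.
For rotational equilibrium, R × 3.5 = 1127, so R = 322 N.

R_A ≈ 322 N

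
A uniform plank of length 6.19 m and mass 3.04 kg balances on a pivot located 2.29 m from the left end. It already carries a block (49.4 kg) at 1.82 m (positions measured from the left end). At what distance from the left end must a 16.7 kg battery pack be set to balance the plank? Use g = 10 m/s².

Take moments about the pivot (at 2.29 m from the left end).
Beam weight: 3.04 × 10 = 30.4 N down at 3.095 m → arm 0.805 m, τ = 30.4 × 0.805 = 24.47 N·m clockwise.
Block: 49.4 × 10 = 494 N down at 1.82 m → arm 0.47 m, τ = 494 × 0.47 = 232.2 N·m counterclockwise.
Net moment of existing loads = 207.7 N·m counterclockwise.
The battery pack weighs 16.7 × 10 = 167 N and must supply an equal clockwise moment, so its lever arm about the pivot is 207.7 / 167 = 1.24 m.
That puts it at 2.29 + 1.24 = 3.53 m from the left end.

x ≈ 3.53 m from the left end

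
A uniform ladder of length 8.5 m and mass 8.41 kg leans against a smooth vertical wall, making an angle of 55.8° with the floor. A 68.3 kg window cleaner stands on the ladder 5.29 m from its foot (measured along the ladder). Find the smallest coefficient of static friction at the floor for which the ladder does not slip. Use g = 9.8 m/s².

μ_min ≈ 0.414

Sum moments about the foot of the ladder (the floor normal and friction both act there and drop out).
Ladder weight 8.41×9.8 = 82.42 N acts at 4.25 m along the ladder; its horizontal arm is 4.25·cos55.8° = 2.389 m → τ = 196.9 N·m clockwise.
Window cleaner: 68.3×9.8 = 669.3 N at 5.29 m → arm 2.973 m → τ = 1990 N·m clockwise.
Wall normal N acts horizontally at the top; its moment arm is the height L sinθ = 8.5·sin55.8° = 7.03 m, counterclockwise.
Setting net torque to zero: N × 7.03 = 2187 → N = 311.1 N.
ΣFx = 0 ⇒ f = N_wall = 311.1 N. ΣFy = 0 ⇒ N_floor = 751.7 N.
μ_min = f / N_floor = 311.1 / 751.7 = 0.414.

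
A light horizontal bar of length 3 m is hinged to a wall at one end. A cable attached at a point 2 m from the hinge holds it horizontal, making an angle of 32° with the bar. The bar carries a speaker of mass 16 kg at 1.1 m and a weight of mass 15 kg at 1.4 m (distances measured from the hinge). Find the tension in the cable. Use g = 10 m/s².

Sum moments about the hinge (the unknown hinge reaction has zero arm there).
Speaker: 16 × 10 = 160 N down at 1.1 m → arm 1.1 m, τ = 160 × 1.1 = 176 N·m clockwise.
Weight: 15 × 10 = 150 N down at 1.4 m → arm 1.4 m, τ = 150 × 1.4 = 210 N·m clockwise.
Total clockwise load moment = 386 N·m.
The cable tension T acts at 2 m; only its component perpendicular to the bar, T sinθ, produces torque. sin 32° = 0.5299.
Balancing moments: T × 2 × 0.5299 = 386, giving T = 386 / 1.06 = 364 N.

T ≈ 364 N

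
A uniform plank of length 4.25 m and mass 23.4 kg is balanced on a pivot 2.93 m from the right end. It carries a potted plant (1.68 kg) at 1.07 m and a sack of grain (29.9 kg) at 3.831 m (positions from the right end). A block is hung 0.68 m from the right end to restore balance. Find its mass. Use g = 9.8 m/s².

About the pivot (at 2.93 m from the right end):
Beam weight: 23.4 × 9.8 = 229.3 N down at 2.125 m → arm 0.805 m, τ = 229.3 × 0.805 = 184.6 N·m clockwise.
Potted plant: 1.68 × 9.8 = 16.46 N down at 1.07 m → arm 1.86 m, τ = 16.46 × 1.86 = 30.62 N·m clockwise.
Sack of grain: 29.9 × 9.8 = 293 N down at 3.831 m → arm 0.901 m, τ = 293 × 0.901 = 264 N·m counterclockwise.
Net moment of known loads = 48.78 N·m counterclockwise.
An unknown mass m at 0.68 m has arm 2.25 m; its moment is m·g·2.25 clockwise.
Στ = 0 ⇒ m × 9.8 × 2.25 = 48.78 ⇒ m = 48.78 / (9.8 × 2.25) = 2.21 kg.

m ≈ 2.21 kg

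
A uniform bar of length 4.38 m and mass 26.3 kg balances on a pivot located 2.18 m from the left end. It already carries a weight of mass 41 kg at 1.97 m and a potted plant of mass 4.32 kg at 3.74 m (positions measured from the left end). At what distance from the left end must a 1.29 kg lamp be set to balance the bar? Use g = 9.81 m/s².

Take moments about the pivot (at 2.18 m from the left end).
Beam weight: 26.3 × 9.81 = 258 N down at 2.19 m → arm 0.01 m, τ = 258 × 0.01 = 2.58 N·m clockwise.
Weight: 41 × 9.81 = 402.2 N down at 1.97 m → arm 0.21 m, τ = 402.2 × 0.21 = 84.46 N·m counterclockwise.
Potted plant: 4.32 × 9.81 = 42.38 N down at 3.74 m → arm 1.56 m, τ = 42.38 × 1.56 = 66.11 N·m clockwise.
Net moment of existing loads = 15.77 N·m counterclockwise.
The lamp weighs 1.29 × 9.81 = 12.65 N and must supply an equal clockwise moment, so its lever arm about the pivot is 15.77 / 12.65 = 1.25 m.
That puts it at 2.18 + 1.25 = 3.43 m from the left end.

x ≈ 3.43 m from the left end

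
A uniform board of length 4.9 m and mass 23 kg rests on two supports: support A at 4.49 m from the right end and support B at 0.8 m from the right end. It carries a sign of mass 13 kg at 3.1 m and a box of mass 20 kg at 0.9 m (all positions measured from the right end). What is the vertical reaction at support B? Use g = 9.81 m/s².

R_B ≈ 364 N

Taking torques about support A:
Beam weight: 23 × 9.81 = 225.6 N down at 2.45 m → arm 2.04 m, τ = 225.6 × 2.04 = 460.2 N·m clockwise.
Sign: 13 × 9.81 = 127.5 N down at 3.1 m → arm 1.39 m, τ = 127.5 × 1.39 = 177.2 N·m clockwise.
Box: 20 × 9.81 = 196.2 N down at 0.9 m → arm 3.59 m, τ = 196.2 × 3.59 = 704.4 N·m clockwise.
Net load moment about support A = 1342 N·m clockwise.
Reaction R at support B is upward at 0.8 m, arm 3.69 m → moment R × 3.69 counterclockwise.
For rotational equilibrium, R × 3.69 = 1342, so R = 364 N.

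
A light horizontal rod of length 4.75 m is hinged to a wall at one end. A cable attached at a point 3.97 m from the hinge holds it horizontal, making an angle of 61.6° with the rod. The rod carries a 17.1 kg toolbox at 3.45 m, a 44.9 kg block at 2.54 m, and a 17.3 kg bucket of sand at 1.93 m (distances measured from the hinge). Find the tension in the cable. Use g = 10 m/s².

Take moments about the hinge.
Toolbox: 17.1 × 10 = 171 N down at 3.45 m → arm 3.45 m, τ = 171 × 3.45 = 590 N·m clockwise.
Block: 44.9 × 10 = 449 N down at 2.54 m → arm 2.54 m, τ = 449 × 2.54 = 1140 N·m clockwise.
Bucket of sand: 17.3 × 10 = 173 N down at 1.93 m → arm 1.93 m, τ = 173 × 1.93 = 333.9 N·m clockwise.
Total clockwise load moment = 2064 N·m.
The cable tension T acts at 3.97 m; only its component perpendicular to the rod, T sinθ, produces torque. sin 61.6° = 0.8796.
Στ = 0 ⇒ T × 3.97 × 0.8796 = 2064 ⇒ T = 2064 / 3.492 = 591 N.

T ≈ 591 N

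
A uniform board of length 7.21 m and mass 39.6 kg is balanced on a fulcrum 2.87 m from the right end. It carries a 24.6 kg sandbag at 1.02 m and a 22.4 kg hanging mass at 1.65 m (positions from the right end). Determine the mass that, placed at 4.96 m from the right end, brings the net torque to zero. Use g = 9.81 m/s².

m ≈ 20.9 kg

Taking torques about the fulcrum (at 2.87 m from the right end):
Beam weight: 39.6 × 9.81 = 388.5 N down at 3.605 m → arm 0.735 m, τ = 388.5 × 0.735 = 285.5 N·m counterclockwise.
Sandbag: 24.6 × 9.81 = 241.3 N down at 1.02 m → arm 1.85 m, τ = 241.3 × 1.85 = 446.4 N·m clockwise.
Hanging mass: 22.4 × 9.81 = 219.7 N down at 1.65 m → arm 1.22 m, τ = 219.7 × 1.22 = 268 N·m clockwise.
Net moment of known loads = 428.9 N·m clockwise.
An unknown mass m at 4.96 m has arm 2.09 m; its moment is m·g·2.09 counterclockwise.
Balancing moments: m × 9.81 × 2.09 = 428.9, giving m = 428.9 / (9.81 × 2.09) = 20.9 kg.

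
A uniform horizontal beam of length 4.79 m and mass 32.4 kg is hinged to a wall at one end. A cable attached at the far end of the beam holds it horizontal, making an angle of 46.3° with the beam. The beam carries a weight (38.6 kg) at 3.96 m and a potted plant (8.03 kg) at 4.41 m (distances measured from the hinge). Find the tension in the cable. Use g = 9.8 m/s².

About the hinge:
Beam weight: 32.4 × 9.8 = 317.5 N down at 2.395 m → arm 2.395 m, τ = 317.5 × 2.395 = 760.4 N·m clockwise.
Weight: 38.6 × 9.8 = 378.3 N down at 3.96 m → arm 3.96 m, τ = 378.3 × 3.96 = 1498 N·m clockwise.
Potted plant: 8.03 × 9.8 = 78.69 N down at 4.41 m → arm 4.41 m, τ = 78.69 × 4.41 = 347 N·m clockwise.
Total clockwise load moment = 2605 N·m.
The cable tension T acts at 4.79 m; only its component perpendicular to the beam, T sinθ, produces torque. sin 46.3° = 0.723.
Στ = 0 ⇒ T × 4.79 × 0.723 = 2605 ⇒ T = 2605 / 3.463 = 752 N.

T ≈ 752 N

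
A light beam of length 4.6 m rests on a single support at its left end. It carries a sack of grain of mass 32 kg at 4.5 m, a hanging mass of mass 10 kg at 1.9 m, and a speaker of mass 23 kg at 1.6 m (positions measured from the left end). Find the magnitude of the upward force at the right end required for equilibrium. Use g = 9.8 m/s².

F ≈ 426 N

About the left end:
Sack of grain: 32 × 9.8 = 313.6 N down at 4.5 m → arm 4.5 m, τ = 313.6 × 4.5 = 1411 N·m clockwise.
Hanging mass: 10 × 9.8 = 98 N down at 1.9 m → arm 1.9 m, τ = 98 × 1.9 = 186.2 N·m clockwise.
Speaker: 23 × 9.8 = 225.4 N down at 1.6 m → arm 1.6 m, τ = 225.4 × 1.6 = 360.6 N·m clockwise.
Net moment of the loads = 1958 N·m clockwise.
The upward force F acts at the right end, arm 4.6 m, giving F × 4.6 counterclockwise.
Στ = 0 ⇒ F × 4.6 = 1958 ⇒ F = 1958 / 4.6 = 426 N.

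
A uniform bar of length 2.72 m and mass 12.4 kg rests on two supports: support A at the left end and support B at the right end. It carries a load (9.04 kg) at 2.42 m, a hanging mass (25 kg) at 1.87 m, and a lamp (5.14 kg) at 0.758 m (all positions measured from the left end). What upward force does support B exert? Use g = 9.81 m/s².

Take moments about support A.
Beam weight: 12.4 × 9.81 = 121.6 N down at 1.36 m → arm 1.36 m, τ = 121.6 × 1.36 = 165.4 N·m clockwise.
Load: 9.04 × 9.81 = 88.68 N down at 2.42 m → arm 2.42 m, τ = 88.68 × 2.42 = 214.6 N·m clockwise.
Hanging mass: 25 × 9.81 = 245.2 N down at 1.87 m → arm 1.87 m, τ = 245.2 × 1.87 = 458.5 N·m clockwise.
Lamp: 5.14 × 9.81 = 50.42 N down at 0.758 m → arm 0.758 m, τ = 50.42 × 0.758 = 38.22 N·m clockwise.
Net load moment about support A = 876.7 N·m clockwise.
Reaction R at support B is upward at 2.72 m, arm 2.72 m → moment R × 2.72 counterclockwise.
Στ = 0 ⇒ R × 2.72 = 876.7 ⇒ R = 322 N.

R_B ≈ 322 N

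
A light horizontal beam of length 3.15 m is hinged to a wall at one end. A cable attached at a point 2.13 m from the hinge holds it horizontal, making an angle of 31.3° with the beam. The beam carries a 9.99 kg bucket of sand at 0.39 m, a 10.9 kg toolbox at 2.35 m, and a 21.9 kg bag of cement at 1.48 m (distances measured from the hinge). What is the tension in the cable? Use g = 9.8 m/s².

T ≈ 548 N

Take moments about the hinge.
Bucket of sand: 9.99 × 9.8 = 97.9 N down at 0.39 m → arm 0.39 m, τ = 97.9 × 0.39 = 38.18 N·m clockwise.
Toolbox: 10.9 × 9.8 = 106.8 N down at 2.35 m → arm 2.35 m, τ = 106.8 × 2.35 = 251 N·m clockwise.
Bag of cement: 21.9 × 9.8 = 214.6 N down at 1.48 m → arm 1.48 m, τ = 214.6 × 1.48 = 317.6 N·m clockwise.
Total clockwise load moment = 606.8 N·m.
The cable tension T acts at 2.13 m; only its component perpendicular to the beam, T sinθ, produces torque. sin 31.3° = 0.5195.
Balancing moments: T × 2.13 × 0.5195 = 606.8, giving T = 606.8 / 1.107 = 548 N.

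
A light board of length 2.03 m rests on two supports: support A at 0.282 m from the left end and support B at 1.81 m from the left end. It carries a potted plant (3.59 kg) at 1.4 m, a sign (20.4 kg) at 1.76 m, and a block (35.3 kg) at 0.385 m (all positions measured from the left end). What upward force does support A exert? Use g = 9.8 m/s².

R_A ≈ 339 N

Take moments about support B.
Potted plant: 3.59 × 9.8 = 35.18 N down at 1.4 m → arm 0.41 m, τ = 35.18 × 0.41 = 14.42 N·m counterclockwise.
Sign: 20.4 × 9.8 = 199.9 N down at 1.76 m → arm 0.05 m, τ = 199.9 × 0.05 = 9.995 N·m counterclockwise.
Block: 35.3 × 9.8 = 345.9 N down at 0.385 m → arm 1.425 m, τ = 345.9 × 1.425 = 492.9 N·m counterclockwise.
Net load moment about support B = 517.3 N·m counterclockwise.
Reaction R at support A is upward at 0.282 m, arm 1.528 m → moment R × 1.528 clockwise.
Στ = 0 ⇒ R × 1.528 = 517.3 ⇒ R = 339 N.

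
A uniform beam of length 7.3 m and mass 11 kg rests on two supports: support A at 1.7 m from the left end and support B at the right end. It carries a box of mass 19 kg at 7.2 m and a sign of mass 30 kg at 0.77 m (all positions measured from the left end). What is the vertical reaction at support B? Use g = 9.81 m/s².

R_B ≈ 172 N

About support A:
Beam weight: 11 × 9.81 = 107.9 N down at 3.65 m → arm 1.95 m, τ = 107.9 × 1.95 = 210.4 N·m clockwise.
Box: 19 × 9.81 = 186.4 N down at 7.2 m → arm 5.5 m, τ = 186.4 × 5.5 = 1025 N·m clockwise.
Sign: 30 × 9.81 = 294.3 N down at 0.77 m → arm 0.93 m, τ = 294.3 × 0.93 = 273.7 N·m counterclockwise.
Net load moment about support A = 961.7 N·m clockwise.
Reaction R at support B is upward at 7.3 m, arm 5.6 m → moment R × 5.6 counterclockwise.
Στ = 0 ⇒ R × 5.6 = 961.7 ⇒ R = 172 N.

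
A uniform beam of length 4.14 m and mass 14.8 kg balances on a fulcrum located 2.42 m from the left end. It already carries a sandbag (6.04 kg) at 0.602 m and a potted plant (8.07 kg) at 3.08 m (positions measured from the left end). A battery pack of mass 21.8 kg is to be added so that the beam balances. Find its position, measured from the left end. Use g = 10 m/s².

x ≈ 2.92 m from the left end

Choose the fulcrum (at 2.42 m from the left end) as the axis so the support reaction has zero arm there.
Beam weight: 14.8 × 10 = 148 N down at 2.07 m → arm 0.35 m, τ = 148 × 0.35 = 51.8 N·m counterclockwise.
Sandbag: 6.04 × 10 = 60.4 N down at 0.602 m → arm 1.818 m, τ = 60.4 × 1.818 = 109.8 N·m counterclockwise.
Potted plant: 8.07 × 10 = 80.7 N down at 3.08 m → arm 0.66 m, τ = 80.7 × 0.66 = 53.26 N·m clockwise.
Net moment of existing loads = 108.3 N·m counterclockwise.
The battery pack weighs 21.8 × 10 = 218 N and must supply an equal clockwise moment, so its lever arm about the fulcrum is 108.3 / 218 = 0.497 m.
That puts it at 2.42 + 0.497 = 2.92 m from the left end.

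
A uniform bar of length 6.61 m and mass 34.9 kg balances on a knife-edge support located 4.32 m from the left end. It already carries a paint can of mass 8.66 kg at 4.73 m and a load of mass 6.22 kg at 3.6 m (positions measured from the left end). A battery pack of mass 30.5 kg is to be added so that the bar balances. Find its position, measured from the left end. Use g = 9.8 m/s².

x ≈ 5.51 m from the left end

About the knife-edge support (at 4.32 m from the left end):
Beam weight: 34.9 × 9.8 = 342 N down at 3.305 m → arm 1.015 m, τ = 342 × 1.015 = 347.1 N·m counterclockwise.
Paint can: 8.66 × 9.8 = 84.87 N down at 4.73 m → arm 0.41 m, τ = 84.87 × 0.41 = 34.8 N·m clockwise.
Load: 6.22 × 9.8 = 60.96 N down at 3.6 m → arm 0.72 m, τ = 60.96 × 0.72 = 43.89 N·m counterclockwise.
Net moment of existing loads = 356.2 N·m counterclockwise.
The battery pack weighs 30.5 × 9.8 = 298.9 N and must supply an equal clockwise moment, so its lever arm about the knife-edge support is 356.2 / 298.9 = 1.19 m.
That puts it at 4.32 + 1.19 = 5.51 m from the left end.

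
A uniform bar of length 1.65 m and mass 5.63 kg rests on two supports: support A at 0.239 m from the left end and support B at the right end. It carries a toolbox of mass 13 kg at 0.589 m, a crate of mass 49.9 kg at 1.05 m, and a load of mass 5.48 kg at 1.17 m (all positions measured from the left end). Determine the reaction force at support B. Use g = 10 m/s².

R_B ≈ 379 N

Choose support A as the axis so its reaction then has zero moment arm.
Beam weight: 5.63 × 10 = 56.3 N down at 0.825 m → arm 0.586 m, τ = 56.3 × 0.586 = 32.99 N·m clockwise.
Toolbox: 13 × 10 = 130 N down at 0.589 m → arm 0.35 m, τ = 130 × 0.35 = 45.5 N·m clockwise.
Crate: 49.9 × 10 = 499 N down at 1.05 m → arm 0.811 m, τ = 499 × 0.811 = 404.7 N·m clockwise.
Load: 5.48 × 10 = 54.8 N down at 1.17 m → arm 0.931 m, τ = 54.8 × 0.931 = 51.02 N·m clockwise.
Net load moment about support A = 534.2 N·m clockwise.
Reaction R at support B is upward at 1.65 m, arm 1.411 m → moment R × 1.411 counterclockwise.
Balancing moments: R × 1.411 = 534.2, giving R = 379 N.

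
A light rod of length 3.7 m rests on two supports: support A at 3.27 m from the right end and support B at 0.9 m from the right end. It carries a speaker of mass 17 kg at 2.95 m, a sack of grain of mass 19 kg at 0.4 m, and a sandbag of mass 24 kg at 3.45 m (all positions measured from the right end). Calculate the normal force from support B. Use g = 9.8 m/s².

Taking torques about support A:
Speaker: 17 × 9.8 = 166.6 N down at 2.95 m → arm 0.32 m, τ = 166.6 × 0.32 = 53.31 N·m clockwise.
Sack of grain: 19 × 9.8 = 186.2 N down at 0.4 m → arm 2.87 m, τ = 186.2 × 2.87 = 534.4 N·m clockwise.
Sandbag: 24 × 9.8 = 235.2 N down at 3.45 m → arm 0.18 m, τ = 235.2 × 0.18 = 42.34 N·m counterclockwise.
Net load moment about support A = 545.4 N·m clockwise.
Reaction R at support B is upward at 0.9 m, arm 2.37 m → moment R × 2.37 counterclockwise.
Στ = 0 ⇒ R × 2.37 = 545.4 ⇒ R = 230 N.

R_B ≈ 230 N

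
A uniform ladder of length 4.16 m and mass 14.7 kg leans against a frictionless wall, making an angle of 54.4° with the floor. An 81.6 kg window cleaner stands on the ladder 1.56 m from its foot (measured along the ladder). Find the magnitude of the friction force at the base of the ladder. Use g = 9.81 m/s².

Sum moments about the foot of the ladder (the floor normal and friction both act there and drop out).
Ladder weight 14.7×9.81 = 144.2 N acts at 2.08 m along the ladder; its horizontal arm is 2.08·cos54.4° = 1.211 m → τ = 174.6 N·m clockwise.
Window cleaner: 81.6×9.81 = 800.5 N at 1.56 m → arm 0.9081 m → τ = 726.9 N·m clockwise.
Wall normal N acts horizontally at the top; its moment arm is the height L sinθ = 4.16·sin54.4° = 3.382 m, counterclockwise.
For rotational equilibrium, N × 3.382 = 901.5, so N = 267 N.
ΣFx = 0: friction at the foot balances the wall's push, so f = N_wall = 267 N.

f ≈ 267 N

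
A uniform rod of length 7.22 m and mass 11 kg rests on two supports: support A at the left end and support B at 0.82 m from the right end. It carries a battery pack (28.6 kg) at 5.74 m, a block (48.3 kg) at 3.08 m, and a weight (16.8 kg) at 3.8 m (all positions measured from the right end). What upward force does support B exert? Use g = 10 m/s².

R_B ≈ 530 N

Taking torques about support A:
Beam weight: 11 × 10 = 110 N down at 3.61 m → arm 3.61 m, τ = 110 × 3.61 = 397.1 N·m clockwise.
Battery pack: 28.6 × 10 = 286 N down at 5.74 m → arm 1.48 m, τ = 286 × 1.48 = 423.3 N·m clockwise.
Block: 48.3 × 10 = 483 N down at 3.08 m → arm 4.14 m, τ = 483 × 4.14 = 2000 N·m clockwise.
Weight: 16.8 × 10 = 168 N down at 3.8 m → arm 3.42 m, τ = 168 × 3.42 = 574.6 N·m clockwise.
Net load moment about support A = 3395 N·m clockwise.
Reaction R at support B is upward at 0.82 m, arm 6.4 m → moment R × 6.4 counterclockwise.
Στ = 0 ⇒ R × 6.4 = 3395 ⇒ R = 530 N.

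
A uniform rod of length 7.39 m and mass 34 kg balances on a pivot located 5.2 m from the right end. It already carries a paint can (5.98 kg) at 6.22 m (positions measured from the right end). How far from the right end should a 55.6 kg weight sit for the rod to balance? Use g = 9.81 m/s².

x ≈ 6.01 m from the right end

Take moments about the pivot (at 5.2 m from the right end).
Beam weight: 34 × 9.81 = 333.5 N down at 3.695 m → arm 1.505 m, τ = 333.5 × 1.505 = 501.9 N·m clockwise.
Paint can: 5.98 × 9.81 = 58.66 N down at 6.22 m → arm 1.02 m, τ = 58.66 × 1.02 = 59.83 N·m counterclockwise.
Net moment of existing loads = 442.1 N·m clockwise.
The weight weighs 55.6 × 9.81 = 545.4 N and must supply an equal counterclockwise moment, so its lever arm about the pivot is 442.1 / 545.4 = 0.811 m.
That puts it at 5.2 + 0.811 = 6.01 m from the right end.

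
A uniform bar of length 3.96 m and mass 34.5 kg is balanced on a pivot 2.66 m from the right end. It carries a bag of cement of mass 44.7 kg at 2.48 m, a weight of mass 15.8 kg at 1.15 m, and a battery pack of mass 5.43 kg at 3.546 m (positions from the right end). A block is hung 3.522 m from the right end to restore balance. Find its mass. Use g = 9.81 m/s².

About the pivot (at 2.66 m from the right end):
Beam weight: 34.5 × 9.81 = 338.4 N down at 1.98 m → arm 0.68 m, τ = 338.4 × 0.68 = 230.1 N·m clockwise.
Bag of cement: 44.7 × 9.81 = 438.5 N down at 2.48 m → arm 0.18 m, τ = 438.5 × 0.18 = 78.93 N·m clockwise.
Weight: 15.8 × 9.81 = 155 N down at 1.15 m → arm 1.51 m, τ = 155 × 1.51 = 234.1 N·m clockwise.
Battery pack: 5.43 × 9.81 = 53.27 N down at 3.546 m → arm 0.886 m, τ = 53.27 × 0.886 = 47.2 N·m counterclockwise.
Net moment of known loads = 495.9 N·m clockwise.
An unknown mass m at 3.522 m has arm 0.862 m; its moment is m·g·0.862 counterclockwise.
Στ = 0 ⇒ m × 9.81 × 0.862 = 495.9 ⇒ m = 495.9 / (9.81 × 0.862) = 58.6 kg.

m ≈ 58.6 kg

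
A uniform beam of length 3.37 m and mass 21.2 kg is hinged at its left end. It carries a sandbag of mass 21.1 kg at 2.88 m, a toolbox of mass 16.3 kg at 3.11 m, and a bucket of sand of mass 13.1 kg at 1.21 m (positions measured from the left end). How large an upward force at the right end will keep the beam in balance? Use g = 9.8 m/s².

F ≈ 474 N

Sum moments about the left end (the unknown pivot reaction has zero arm there).
Beam weight: 21.2 × 9.8 = 207.8 N down at 1.685 m → arm 1.685 m, τ = 207.8 × 1.685 = 350.1 N·m clockwise.
Sandbag: 21.1 × 9.8 = 206.8 N down at 2.88 m → arm 2.88 m, τ = 206.8 × 2.88 = 595.6 N·m clockwise.
Toolbox: 16.3 × 9.8 = 159.7 N down at 3.11 m → arm 3.11 m, τ = 159.7 × 3.11 = 496.7 N·m clockwise.
Bucket of sand: 13.1 × 9.8 = 128.4 N down at 1.21 m → arm 1.21 m, τ = 128.4 × 1.21 = 155.4 N·m clockwise.
Net moment of the loads = 1598 N·m clockwise.
The upward force F acts at the right end, arm 3.37 m, giving F × 3.37 counterclockwise.
Balancing moments: F × 3.37 = 1598, giving F = 1598 / 3.37 = 474 N.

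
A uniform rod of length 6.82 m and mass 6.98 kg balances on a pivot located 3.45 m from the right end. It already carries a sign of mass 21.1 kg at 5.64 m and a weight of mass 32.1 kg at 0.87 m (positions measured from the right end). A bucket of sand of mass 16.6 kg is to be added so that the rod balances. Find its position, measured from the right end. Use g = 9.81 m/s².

About the pivot (at 3.45 m from the right end):
Beam weight: 6.98 × 9.81 = 68.47 N down at 3.41 m → arm 0.04 m, τ = 68.47 × 0.04 = 2.739 N·m clockwise.
Sign: 21.1 × 9.81 = 207 N down at 5.64 m → arm 2.19 m, τ = 207 × 2.19 = 453.3 N·m counterclockwise.
Weight: 32.1 × 9.81 = 314.9 N down at 0.87 m → arm 2.58 m, τ = 314.9 × 2.58 = 812.4 N·m clockwise.
Net moment of existing loads = 361.8 N·m clockwise.
The bucket of sand weighs 16.6 × 9.81 = 162.8 N and must supply an equal counterclockwise moment, so its lever arm about the pivot is 361.8 / 162.8 = 2.22 m.
That puts it at 3.45 + 2.22 = 5.67 m from the right end.

x ≈ 5.67 m from the right end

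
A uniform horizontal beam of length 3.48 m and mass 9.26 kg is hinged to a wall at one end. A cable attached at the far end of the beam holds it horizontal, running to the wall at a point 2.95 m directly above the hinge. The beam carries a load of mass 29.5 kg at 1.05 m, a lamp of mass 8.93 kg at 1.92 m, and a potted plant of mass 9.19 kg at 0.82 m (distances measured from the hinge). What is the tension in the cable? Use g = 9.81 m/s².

Taking torques about the hinge:
Beam weight: 9.26 × 9.81 = 90.84 N down at 1.74 m → arm 1.74 m, τ = 90.84 × 1.74 = 158.1 N·m clockwise.
Load: 29.5 × 9.81 = 289.4 N down at 1.05 m → arm 1.05 m, τ = 289.4 × 1.05 = 303.9 N·m clockwise.
Lamp: 8.93 × 9.81 = 87.6 N down at 1.92 m → arm 1.92 m, τ = 87.6 × 1.92 = 168.2 N·m clockwise.
Potted plant: 9.19 × 9.81 = 90.15 N down at 0.82 m → arm 0.82 m, τ = 90.15 × 0.82 = 73.92 N·m clockwise.
Total clockwise load moment = 704.1 N·m.
The cable tension T acts at 3.48 m; only its component perpendicular to the beam, T sinθ, produces torque. sinθ = h/√(h²+d²) = 2.95/√(2.95²+3.48²) = 0.6466.
Setting net torque to zero: T × 3.48 × 0.6466 = 704.1 → T = 704.1 / 2.25 = 313 N.

T ≈ 313 N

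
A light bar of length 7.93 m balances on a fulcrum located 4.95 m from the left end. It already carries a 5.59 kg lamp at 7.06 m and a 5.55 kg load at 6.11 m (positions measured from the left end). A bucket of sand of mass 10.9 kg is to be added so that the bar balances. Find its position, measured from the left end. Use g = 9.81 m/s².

Take moments about the fulcrum (at 4.95 m from the left end).
Lamp: 5.59 × 9.81 = 54.84 N down at 7.06 m → arm 2.11 m, τ = 54.84 × 2.11 = 115.7 N·m clockwise.
Load: 5.55 × 9.81 = 54.45 N down at 6.11 m → arm 1.16 m, τ = 54.45 × 1.16 = 63.16 N·m clockwise.
Net moment of existing loads = 178.9 N·m clockwise.
The bucket of sand weighs 10.9 × 9.81 = 106.9 N and must supply an equal counterclockwise moment, so its lever arm about the fulcrum is 178.9 / 106.9 = 1.67 m.
That puts it at 4.95 − 1.67 = 3.28 m from the left end.

x ≈ 3.28 m from the left end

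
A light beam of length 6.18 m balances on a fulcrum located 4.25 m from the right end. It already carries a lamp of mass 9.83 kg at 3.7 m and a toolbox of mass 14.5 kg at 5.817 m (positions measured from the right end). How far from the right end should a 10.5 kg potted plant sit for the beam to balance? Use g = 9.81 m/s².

Choose the fulcrum (at 4.25 m from the right end) as the axis so the support reaction has zero arm there.
Lamp: 9.83 × 9.81 = 96.43 N down at 3.7 m → arm 0.55 m, τ = 96.43 × 0.55 = 53.04 N·m clockwise.
Toolbox: 14.5 × 9.81 = 142.2 N down at 5.817 m → arm 1.567 m, τ = 142.2 × 1.567 = 222.8 N·m counterclockwise.
Net moment of existing loads = 169.8 N·m counterclockwise.
The potted plant weighs 10.5 × 9.81 = 103 N and must supply an equal clockwise moment, so its lever arm about the fulcrum is 169.8 / 103 = 1.65 m.
That puts it at 4.25 − 1.65 = 2.6 m from the right end.

x ≈ 2.6 m from the right end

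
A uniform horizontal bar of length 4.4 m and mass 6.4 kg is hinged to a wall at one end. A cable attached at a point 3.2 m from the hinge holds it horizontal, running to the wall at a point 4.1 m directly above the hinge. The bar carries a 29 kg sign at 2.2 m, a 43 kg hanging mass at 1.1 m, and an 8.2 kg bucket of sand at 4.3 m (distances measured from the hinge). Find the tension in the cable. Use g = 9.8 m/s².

T ≈ 623 N

Take moments about the hinge.
Beam weight: 6.4 × 9.8 = 62.72 N down at 2.2 m → arm 2.2 m, τ = 62.72 × 2.2 = 138 N·m clockwise.
Sign: 29 × 9.8 = 284.2 N down at 2.2 m → arm 2.2 m, τ = 284.2 × 2.2 = 625.2 N·m clockwise.
Hanging mass: 43 × 9.8 = 421.4 N down at 1.1 m → arm 1.1 m, τ = 421.4 × 1.1 = 463.5 N·m clockwise.
Bucket of sand: 8.2 × 9.8 = 80.36 N down at 4.3 m → arm 4.3 m, τ = 80.36 × 4.3 = 345.5 N·m clockwise.
Total clockwise load moment = 1572 N·m.
The cable tension T acts at 3.2 m; only its component perpendicular to the bar, T sinθ, produces torque. sinθ = h/√(h²+d²) = 4.1/√(4.1²+3.2²) = 0.7883.
For rotational equilibrium, T × 3.2 × 0.7883 = 1572, so T = 1572 / 2.523 = 623 N.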